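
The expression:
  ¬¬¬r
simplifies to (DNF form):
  ¬r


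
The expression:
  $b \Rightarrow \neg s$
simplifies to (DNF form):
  $\neg b \vee \neg s$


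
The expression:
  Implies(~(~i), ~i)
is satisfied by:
  {i: False}


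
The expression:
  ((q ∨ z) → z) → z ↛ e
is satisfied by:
  {q: True, e: False, z: False}
  {z: True, e: False, q: True}
  {z: True, e: False, q: False}
  {q: True, e: True, z: False}


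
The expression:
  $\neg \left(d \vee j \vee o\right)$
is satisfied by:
  {d: False, o: False, j: False}


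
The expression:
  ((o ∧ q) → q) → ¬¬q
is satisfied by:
  {q: True}


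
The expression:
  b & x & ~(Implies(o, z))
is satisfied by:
  {b: True, x: True, o: True, z: False}


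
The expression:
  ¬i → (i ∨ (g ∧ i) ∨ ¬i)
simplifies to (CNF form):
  True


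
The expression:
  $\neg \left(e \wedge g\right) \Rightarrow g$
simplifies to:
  $g$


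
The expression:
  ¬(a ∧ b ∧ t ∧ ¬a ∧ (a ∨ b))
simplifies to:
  True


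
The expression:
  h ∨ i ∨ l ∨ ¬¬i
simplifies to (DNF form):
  h ∨ i ∨ l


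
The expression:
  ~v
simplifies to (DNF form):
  ~v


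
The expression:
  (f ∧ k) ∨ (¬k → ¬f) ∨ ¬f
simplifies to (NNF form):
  k ∨ ¬f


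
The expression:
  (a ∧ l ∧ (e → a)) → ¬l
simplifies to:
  ¬a ∨ ¬l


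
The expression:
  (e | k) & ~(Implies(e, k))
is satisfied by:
  {e: True, k: False}


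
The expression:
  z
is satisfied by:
  {z: True}


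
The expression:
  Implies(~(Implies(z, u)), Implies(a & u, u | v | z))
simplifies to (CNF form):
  True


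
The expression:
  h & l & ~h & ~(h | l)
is never true.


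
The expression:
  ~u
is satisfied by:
  {u: False}


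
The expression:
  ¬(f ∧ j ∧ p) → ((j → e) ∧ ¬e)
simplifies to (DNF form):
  (j ∧ ¬j) ∨ (¬e ∧ ¬j) ∨ (f ∧ j ∧ p) ∨ (f ∧ j ∧ ¬j) ∨ (f ∧ p ∧ ¬e) ∨ (f ∧ ¬e ∧ ¬j) ∨ (j ∧ p ∧ ¬j) ∨ (p ∧ ¬e ∧ ¬j)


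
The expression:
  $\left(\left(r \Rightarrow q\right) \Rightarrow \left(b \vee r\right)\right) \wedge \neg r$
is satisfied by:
  {b: True, r: False}


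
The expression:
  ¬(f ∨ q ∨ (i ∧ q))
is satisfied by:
  {q: False, f: False}


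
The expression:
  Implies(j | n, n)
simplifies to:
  n | ~j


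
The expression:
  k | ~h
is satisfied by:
  {k: True, h: False}
  {h: False, k: False}
  {h: True, k: True}


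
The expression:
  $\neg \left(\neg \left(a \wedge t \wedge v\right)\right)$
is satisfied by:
  {t: True, a: True, v: True}


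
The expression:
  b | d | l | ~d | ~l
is always true.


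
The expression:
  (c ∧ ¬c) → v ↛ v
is always true.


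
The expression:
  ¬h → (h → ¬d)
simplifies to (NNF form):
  True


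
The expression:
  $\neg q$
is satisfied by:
  {q: False}


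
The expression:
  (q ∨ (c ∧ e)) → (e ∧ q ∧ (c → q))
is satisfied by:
  {c: False, q: False, e: False}
  {e: True, c: False, q: False}
  {c: True, e: False, q: False}
  {e: True, q: True, c: False}
  {e: True, q: True, c: True}


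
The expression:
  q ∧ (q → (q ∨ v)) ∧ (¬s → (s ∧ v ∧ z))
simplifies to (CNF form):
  q ∧ s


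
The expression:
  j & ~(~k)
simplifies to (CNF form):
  j & k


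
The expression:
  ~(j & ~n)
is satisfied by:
  {n: True, j: False}
  {j: False, n: False}
  {j: True, n: True}


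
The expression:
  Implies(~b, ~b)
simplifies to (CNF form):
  True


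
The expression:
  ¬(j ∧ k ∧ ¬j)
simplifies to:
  True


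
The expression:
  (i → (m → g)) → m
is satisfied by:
  {m: True}


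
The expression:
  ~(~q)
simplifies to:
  q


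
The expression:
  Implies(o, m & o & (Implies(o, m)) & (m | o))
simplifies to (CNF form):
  m | ~o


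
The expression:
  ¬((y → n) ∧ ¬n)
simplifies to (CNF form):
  n ∨ y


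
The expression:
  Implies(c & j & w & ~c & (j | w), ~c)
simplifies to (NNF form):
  True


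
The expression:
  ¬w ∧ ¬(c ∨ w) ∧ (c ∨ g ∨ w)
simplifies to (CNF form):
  g ∧ ¬c ∧ ¬w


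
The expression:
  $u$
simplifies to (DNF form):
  $u$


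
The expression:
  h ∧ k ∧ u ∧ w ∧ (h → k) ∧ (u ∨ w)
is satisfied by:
  {h: True, u: True, w: True, k: True}


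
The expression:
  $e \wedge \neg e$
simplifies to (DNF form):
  $\text{False}$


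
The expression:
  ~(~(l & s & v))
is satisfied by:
  {v: True, s: True, l: True}


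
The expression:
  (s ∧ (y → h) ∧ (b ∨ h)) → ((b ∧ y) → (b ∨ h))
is always true.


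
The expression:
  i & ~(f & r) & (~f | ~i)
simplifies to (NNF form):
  i & ~f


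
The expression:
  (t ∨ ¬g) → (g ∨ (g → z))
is always true.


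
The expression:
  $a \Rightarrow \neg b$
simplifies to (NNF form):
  $\neg a \vee \neg b$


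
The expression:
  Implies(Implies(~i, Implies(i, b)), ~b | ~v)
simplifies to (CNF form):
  ~b | ~v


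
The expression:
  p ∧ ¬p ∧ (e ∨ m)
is never true.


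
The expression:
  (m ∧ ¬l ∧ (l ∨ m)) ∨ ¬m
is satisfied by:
  {l: False, m: False}
  {m: True, l: False}
  {l: True, m: False}


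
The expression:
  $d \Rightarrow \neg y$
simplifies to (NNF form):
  $\neg d \vee \neg y$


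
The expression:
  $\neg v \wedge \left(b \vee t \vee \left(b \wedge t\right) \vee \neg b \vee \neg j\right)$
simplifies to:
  $\neg v$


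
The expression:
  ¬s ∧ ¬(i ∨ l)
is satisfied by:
  {i: False, l: False, s: False}


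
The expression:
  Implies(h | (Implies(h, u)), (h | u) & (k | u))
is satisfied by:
  {k: True, u: True, h: True}
  {k: True, u: True, h: False}
  {u: True, h: True, k: False}
  {u: True, h: False, k: False}
  {k: True, h: True, u: False}


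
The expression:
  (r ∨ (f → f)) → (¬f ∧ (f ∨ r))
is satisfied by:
  {r: True, f: False}


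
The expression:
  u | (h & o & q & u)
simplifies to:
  u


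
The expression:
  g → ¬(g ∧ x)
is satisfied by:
  {g: False, x: False}
  {x: True, g: False}
  {g: True, x: False}


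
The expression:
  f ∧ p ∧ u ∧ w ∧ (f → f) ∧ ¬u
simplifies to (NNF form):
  False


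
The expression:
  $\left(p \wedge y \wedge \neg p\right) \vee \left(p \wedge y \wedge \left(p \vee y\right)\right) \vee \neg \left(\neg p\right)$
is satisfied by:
  {p: True}


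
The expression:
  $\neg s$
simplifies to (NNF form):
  $\neg s$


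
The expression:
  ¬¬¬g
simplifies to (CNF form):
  ¬g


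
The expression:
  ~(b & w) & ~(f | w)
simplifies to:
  ~f & ~w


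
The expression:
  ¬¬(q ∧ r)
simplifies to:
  q ∧ r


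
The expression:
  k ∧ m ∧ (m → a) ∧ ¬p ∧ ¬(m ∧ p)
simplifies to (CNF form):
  a ∧ k ∧ m ∧ ¬p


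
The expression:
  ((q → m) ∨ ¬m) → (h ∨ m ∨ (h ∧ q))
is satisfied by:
  {m: True, h: True}
  {m: True, h: False}
  {h: True, m: False}


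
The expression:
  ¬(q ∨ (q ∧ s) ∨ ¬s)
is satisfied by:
  {s: True, q: False}


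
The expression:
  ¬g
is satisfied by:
  {g: False}


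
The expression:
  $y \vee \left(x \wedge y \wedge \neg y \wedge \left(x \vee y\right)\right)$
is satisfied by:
  {y: True}


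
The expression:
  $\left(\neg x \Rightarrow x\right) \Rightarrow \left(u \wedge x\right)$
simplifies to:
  $u \vee \neg x$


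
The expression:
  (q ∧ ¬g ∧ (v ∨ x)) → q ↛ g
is always true.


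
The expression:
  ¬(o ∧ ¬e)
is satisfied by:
  {e: True, o: False}
  {o: False, e: False}
  {o: True, e: True}


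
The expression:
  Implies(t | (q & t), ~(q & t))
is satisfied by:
  {t: False, q: False}
  {q: True, t: False}
  {t: True, q: False}


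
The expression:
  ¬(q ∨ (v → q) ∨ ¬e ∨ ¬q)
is never true.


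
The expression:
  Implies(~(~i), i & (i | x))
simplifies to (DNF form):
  True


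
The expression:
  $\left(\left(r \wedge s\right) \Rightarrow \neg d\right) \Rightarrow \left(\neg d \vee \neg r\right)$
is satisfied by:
  {s: True, d: False, r: False}
  {s: False, d: False, r: False}
  {r: True, s: True, d: False}
  {r: True, s: False, d: False}
  {d: True, s: True, r: False}
  {d: True, s: False, r: False}
  {d: True, r: True, s: True}


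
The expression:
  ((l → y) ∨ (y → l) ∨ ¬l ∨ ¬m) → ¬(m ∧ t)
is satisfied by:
  {m: False, t: False}
  {t: True, m: False}
  {m: True, t: False}


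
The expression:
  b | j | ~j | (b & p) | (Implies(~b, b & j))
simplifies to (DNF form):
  True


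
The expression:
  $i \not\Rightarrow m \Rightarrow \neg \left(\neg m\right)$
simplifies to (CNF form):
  $m \vee \neg i$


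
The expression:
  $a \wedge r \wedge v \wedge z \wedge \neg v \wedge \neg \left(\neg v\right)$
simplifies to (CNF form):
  $\text{False}$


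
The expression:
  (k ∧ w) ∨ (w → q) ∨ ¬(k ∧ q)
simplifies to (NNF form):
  True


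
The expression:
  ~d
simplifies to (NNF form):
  ~d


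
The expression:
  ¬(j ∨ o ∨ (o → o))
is never true.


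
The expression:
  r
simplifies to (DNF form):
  r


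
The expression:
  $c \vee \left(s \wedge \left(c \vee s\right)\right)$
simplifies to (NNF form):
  $c \vee s$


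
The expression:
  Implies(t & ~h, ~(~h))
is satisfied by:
  {h: True, t: False}
  {t: False, h: False}
  {t: True, h: True}


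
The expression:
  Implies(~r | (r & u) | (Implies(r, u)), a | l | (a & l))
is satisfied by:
  {r: True, a: True, l: True, u: False}
  {a: True, l: True, u: False, r: False}
  {r: True, a: True, l: True, u: True}
  {a: True, l: True, u: True, r: False}
  {a: True, r: True, u: False, l: False}
  {a: True, u: False, l: False, r: False}
  {a: True, r: True, u: True, l: False}
  {a: True, u: True, l: False, r: False}
  {r: True, l: True, u: False, a: False}
  {l: True, r: False, u: False, a: False}
  {r: True, l: True, u: True, a: False}
  {l: True, u: True, r: False, a: False}
  {r: True, u: False, l: False, a: False}


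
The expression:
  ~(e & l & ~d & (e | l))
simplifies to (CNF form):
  d | ~e | ~l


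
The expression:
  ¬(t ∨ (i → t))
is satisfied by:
  {i: True, t: False}


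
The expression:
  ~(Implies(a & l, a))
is never true.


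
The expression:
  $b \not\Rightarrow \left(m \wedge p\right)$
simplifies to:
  $b \wedge \left(\neg m \vee \neg p\right)$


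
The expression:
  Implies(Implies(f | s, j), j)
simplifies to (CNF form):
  f | j | s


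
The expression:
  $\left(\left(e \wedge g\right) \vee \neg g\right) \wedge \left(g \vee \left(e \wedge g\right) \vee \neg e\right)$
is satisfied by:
  {e: False, g: False}
  {g: True, e: True}


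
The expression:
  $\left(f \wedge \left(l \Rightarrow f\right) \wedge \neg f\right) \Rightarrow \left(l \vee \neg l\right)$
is always true.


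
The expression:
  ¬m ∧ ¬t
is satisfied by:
  {t: False, m: False}


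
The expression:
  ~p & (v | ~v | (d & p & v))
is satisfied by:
  {p: False}


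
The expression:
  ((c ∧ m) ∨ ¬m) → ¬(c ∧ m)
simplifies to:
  ¬c ∨ ¬m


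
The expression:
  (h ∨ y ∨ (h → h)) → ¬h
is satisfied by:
  {h: False}


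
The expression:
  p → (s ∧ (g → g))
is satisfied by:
  {s: True, p: False}
  {p: False, s: False}
  {p: True, s: True}


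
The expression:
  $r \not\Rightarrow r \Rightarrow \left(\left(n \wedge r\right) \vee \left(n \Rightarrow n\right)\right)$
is always true.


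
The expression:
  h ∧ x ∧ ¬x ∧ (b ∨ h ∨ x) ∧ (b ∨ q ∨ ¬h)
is never true.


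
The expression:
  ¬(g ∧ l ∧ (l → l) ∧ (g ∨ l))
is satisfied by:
  {l: False, g: False}
  {g: True, l: False}
  {l: True, g: False}


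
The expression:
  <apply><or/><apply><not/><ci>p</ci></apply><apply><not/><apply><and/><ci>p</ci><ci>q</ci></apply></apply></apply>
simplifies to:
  <apply><or/><apply><not/><ci>p</ci></apply><apply><not/><ci>q</ci></apply></apply>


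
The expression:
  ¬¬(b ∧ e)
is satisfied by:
  {e: True, b: True}


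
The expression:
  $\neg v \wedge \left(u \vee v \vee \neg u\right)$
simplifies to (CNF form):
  $\neg v$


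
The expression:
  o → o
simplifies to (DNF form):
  True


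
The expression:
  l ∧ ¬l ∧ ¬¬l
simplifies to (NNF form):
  False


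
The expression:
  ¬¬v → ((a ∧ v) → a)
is always true.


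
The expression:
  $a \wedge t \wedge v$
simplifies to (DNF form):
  $a \wedge t \wedge v$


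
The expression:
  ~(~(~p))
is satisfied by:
  {p: False}


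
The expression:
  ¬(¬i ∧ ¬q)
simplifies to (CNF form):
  i ∨ q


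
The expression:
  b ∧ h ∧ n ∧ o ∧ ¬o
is never true.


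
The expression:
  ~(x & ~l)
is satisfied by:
  {l: True, x: False}
  {x: False, l: False}
  {x: True, l: True}


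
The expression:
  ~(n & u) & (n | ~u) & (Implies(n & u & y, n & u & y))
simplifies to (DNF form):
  ~u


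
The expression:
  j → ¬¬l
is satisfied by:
  {l: True, j: False}
  {j: False, l: False}
  {j: True, l: True}


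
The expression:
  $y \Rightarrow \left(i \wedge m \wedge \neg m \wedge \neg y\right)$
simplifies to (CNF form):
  $\neg y$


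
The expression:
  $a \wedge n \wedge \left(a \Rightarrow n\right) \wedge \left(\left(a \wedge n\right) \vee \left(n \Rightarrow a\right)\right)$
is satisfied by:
  {a: True, n: True}


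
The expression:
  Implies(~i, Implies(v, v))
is always true.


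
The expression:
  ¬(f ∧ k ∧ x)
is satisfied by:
  {k: False, x: False, f: False}
  {f: True, k: False, x: False}
  {x: True, k: False, f: False}
  {f: True, x: True, k: False}
  {k: True, f: False, x: False}
  {f: True, k: True, x: False}
  {x: True, k: True, f: False}


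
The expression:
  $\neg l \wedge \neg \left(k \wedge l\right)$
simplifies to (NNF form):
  $\neg l$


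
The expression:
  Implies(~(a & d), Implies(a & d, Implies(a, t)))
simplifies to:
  True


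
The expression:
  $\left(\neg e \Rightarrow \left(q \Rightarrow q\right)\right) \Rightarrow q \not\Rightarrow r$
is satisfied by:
  {q: True, r: False}


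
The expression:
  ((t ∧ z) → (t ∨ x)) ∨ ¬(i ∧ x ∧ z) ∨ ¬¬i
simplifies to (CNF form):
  True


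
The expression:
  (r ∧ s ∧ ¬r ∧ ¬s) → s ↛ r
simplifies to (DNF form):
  True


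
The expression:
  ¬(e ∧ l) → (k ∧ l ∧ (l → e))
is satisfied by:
  {e: True, l: True}


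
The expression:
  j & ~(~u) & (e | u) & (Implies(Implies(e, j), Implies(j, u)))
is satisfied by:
  {j: True, u: True}


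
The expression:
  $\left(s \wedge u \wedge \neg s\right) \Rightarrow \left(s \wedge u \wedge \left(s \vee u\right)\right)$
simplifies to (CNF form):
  $\text{True}$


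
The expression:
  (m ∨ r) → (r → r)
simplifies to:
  True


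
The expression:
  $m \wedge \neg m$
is never true.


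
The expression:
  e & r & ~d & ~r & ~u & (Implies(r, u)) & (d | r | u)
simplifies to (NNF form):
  False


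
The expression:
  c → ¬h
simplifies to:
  ¬c ∨ ¬h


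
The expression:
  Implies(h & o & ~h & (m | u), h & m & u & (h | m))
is always true.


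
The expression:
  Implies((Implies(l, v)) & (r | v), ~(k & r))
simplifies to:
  ~k | ~r | (l & ~v)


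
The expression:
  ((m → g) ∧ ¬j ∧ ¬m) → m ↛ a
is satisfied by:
  {m: True, j: True}
  {m: True, j: False}
  {j: True, m: False}


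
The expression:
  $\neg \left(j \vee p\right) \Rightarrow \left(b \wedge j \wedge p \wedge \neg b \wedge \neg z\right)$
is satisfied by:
  {p: True, j: True}
  {p: True, j: False}
  {j: True, p: False}


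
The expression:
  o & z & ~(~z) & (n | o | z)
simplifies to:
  o & z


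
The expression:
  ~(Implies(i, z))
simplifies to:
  i & ~z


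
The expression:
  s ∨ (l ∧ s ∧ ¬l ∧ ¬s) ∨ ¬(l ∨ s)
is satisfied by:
  {s: True, l: False}
  {l: False, s: False}
  {l: True, s: True}


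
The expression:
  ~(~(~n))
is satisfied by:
  {n: False}


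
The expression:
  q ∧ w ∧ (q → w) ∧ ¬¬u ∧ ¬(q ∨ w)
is never true.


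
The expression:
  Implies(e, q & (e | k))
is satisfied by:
  {q: True, e: False}
  {e: False, q: False}
  {e: True, q: True}


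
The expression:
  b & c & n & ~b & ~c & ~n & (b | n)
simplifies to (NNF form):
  False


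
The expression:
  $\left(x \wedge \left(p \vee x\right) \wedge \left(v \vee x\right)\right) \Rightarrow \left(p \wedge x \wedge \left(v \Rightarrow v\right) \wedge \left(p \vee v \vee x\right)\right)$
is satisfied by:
  {p: True, x: False}
  {x: False, p: False}
  {x: True, p: True}


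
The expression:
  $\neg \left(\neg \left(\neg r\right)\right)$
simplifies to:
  $\neg r$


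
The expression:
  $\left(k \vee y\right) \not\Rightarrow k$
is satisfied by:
  {y: True, k: False}


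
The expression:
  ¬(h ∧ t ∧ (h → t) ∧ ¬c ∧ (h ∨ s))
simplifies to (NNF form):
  c ∨ ¬h ∨ ¬t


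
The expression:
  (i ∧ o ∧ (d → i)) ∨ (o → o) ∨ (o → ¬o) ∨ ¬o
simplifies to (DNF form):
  True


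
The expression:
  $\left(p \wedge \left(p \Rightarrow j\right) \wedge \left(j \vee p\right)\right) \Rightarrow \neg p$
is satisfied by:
  {p: False, j: False}
  {j: True, p: False}
  {p: True, j: False}


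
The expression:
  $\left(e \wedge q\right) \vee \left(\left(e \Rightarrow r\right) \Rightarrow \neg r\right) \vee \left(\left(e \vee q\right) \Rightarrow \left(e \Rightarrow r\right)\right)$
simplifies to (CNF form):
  $\text{True}$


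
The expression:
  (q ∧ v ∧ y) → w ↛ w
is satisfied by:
  {v: False, q: False, y: False}
  {y: True, v: False, q: False}
  {q: True, v: False, y: False}
  {y: True, q: True, v: False}
  {v: True, y: False, q: False}
  {y: True, v: True, q: False}
  {q: True, v: True, y: False}


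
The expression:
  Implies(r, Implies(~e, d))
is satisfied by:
  {d: True, e: True, r: False}
  {d: True, e: False, r: False}
  {e: True, d: False, r: False}
  {d: False, e: False, r: False}
  {r: True, d: True, e: True}
  {r: True, d: True, e: False}
  {r: True, e: True, d: False}


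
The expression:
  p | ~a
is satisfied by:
  {p: True, a: False}
  {a: False, p: False}
  {a: True, p: True}


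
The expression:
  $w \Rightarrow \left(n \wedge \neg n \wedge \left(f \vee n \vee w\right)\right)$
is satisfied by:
  {w: False}


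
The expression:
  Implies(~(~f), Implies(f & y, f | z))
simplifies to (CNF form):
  True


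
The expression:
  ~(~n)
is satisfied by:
  {n: True}


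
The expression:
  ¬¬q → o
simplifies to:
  o ∨ ¬q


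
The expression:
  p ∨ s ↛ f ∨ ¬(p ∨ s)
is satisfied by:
  {p: True, s: False, f: False}
  {s: False, f: False, p: False}
  {f: True, p: True, s: False}
  {f: True, s: False, p: False}
  {p: True, s: True, f: False}
  {s: True, p: False, f: False}
  {f: True, s: True, p: True}


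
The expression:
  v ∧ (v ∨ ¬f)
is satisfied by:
  {v: True}


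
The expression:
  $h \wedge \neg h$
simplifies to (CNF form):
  $\text{False}$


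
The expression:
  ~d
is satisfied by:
  {d: False}


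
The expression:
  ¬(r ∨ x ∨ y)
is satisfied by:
  {x: False, y: False, r: False}


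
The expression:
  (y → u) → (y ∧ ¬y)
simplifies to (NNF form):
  y ∧ ¬u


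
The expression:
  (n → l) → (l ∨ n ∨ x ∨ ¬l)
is always true.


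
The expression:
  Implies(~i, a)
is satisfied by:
  {i: True, a: True}
  {i: True, a: False}
  {a: True, i: False}


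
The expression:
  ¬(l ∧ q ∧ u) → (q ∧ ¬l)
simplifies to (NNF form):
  q ∧ (u ∨ ¬l)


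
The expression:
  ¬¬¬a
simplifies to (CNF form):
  ¬a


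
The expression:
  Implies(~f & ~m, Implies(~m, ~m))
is always true.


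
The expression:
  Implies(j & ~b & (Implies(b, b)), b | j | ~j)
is always true.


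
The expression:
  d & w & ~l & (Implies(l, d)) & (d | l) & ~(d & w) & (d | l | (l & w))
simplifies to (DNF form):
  False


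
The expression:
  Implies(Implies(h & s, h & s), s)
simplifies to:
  s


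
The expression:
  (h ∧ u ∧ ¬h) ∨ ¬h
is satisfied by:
  {h: False}


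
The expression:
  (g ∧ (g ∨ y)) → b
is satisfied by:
  {b: True, g: False}
  {g: False, b: False}
  {g: True, b: True}


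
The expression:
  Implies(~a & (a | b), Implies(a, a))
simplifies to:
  True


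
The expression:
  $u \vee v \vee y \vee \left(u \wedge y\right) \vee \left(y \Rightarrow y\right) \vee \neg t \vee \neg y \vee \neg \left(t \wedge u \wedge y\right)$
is always true.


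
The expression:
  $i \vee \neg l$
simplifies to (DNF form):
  $i \vee \neg l$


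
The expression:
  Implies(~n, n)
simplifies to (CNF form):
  n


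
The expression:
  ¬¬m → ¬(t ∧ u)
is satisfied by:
  {u: False, m: False, t: False}
  {t: True, u: False, m: False}
  {m: True, u: False, t: False}
  {t: True, m: True, u: False}
  {u: True, t: False, m: False}
  {t: True, u: True, m: False}
  {m: True, u: True, t: False}


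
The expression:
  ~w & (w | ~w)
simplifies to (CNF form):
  ~w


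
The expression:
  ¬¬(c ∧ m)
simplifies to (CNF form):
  c ∧ m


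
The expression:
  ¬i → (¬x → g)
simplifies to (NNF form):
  g ∨ i ∨ x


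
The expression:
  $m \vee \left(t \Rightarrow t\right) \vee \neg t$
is always true.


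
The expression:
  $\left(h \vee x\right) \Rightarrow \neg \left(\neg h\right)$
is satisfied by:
  {h: True, x: False}
  {x: False, h: False}
  {x: True, h: True}


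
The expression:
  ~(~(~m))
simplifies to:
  ~m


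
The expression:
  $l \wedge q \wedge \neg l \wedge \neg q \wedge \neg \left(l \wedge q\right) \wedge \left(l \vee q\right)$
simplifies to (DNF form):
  $\text{False}$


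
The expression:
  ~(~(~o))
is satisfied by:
  {o: False}


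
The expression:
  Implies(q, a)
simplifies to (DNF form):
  a | ~q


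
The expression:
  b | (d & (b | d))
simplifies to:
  b | d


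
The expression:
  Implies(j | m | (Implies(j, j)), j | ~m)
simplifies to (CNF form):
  j | ~m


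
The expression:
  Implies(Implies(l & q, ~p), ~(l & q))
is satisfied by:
  {p: True, l: False, q: False}
  {l: False, q: False, p: False}
  {q: True, p: True, l: False}
  {q: True, l: False, p: False}
  {p: True, l: True, q: False}
  {l: True, p: False, q: False}
  {q: True, l: True, p: True}


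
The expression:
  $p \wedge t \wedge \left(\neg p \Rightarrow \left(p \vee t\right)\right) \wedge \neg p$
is never true.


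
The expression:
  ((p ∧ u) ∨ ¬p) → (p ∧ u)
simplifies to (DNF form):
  p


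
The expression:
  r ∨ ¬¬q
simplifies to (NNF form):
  q ∨ r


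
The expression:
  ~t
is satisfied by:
  {t: False}


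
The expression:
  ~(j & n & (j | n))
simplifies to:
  ~j | ~n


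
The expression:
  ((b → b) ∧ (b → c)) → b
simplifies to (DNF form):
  b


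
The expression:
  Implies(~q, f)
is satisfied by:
  {q: True, f: True}
  {q: True, f: False}
  {f: True, q: False}


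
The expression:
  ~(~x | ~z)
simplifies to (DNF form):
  x & z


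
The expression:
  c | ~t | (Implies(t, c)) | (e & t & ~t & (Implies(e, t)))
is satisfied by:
  {c: True, t: False}
  {t: False, c: False}
  {t: True, c: True}


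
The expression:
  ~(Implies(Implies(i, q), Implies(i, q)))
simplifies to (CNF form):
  False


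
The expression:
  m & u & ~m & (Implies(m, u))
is never true.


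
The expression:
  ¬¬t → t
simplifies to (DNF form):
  True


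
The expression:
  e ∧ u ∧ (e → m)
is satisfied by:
  {m: True, e: True, u: True}


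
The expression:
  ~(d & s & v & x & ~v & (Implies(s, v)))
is always true.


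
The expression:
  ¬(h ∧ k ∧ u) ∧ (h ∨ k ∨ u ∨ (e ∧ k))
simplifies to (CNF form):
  (h ∨ k ∨ u) ∧ (h ∨ k ∨ ¬h) ∧ (h ∨ u ∨ ¬u) ∧ (h ∨ ¬h ∨ ¬u) ∧ (k ∨ u ∨ ¬k) ∧ (k ∨ ¬h ∨ ¬k) ∧ (u ∨ ¬k ∨ ¬u) ∧ (¬h ∨ ¬k ∨ ¬u)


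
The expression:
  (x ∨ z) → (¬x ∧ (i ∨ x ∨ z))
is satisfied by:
  {x: False}


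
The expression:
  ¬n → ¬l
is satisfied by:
  {n: True, l: False}
  {l: False, n: False}
  {l: True, n: True}


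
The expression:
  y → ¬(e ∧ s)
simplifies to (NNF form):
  ¬e ∨ ¬s ∨ ¬y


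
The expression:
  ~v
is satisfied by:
  {v: False}


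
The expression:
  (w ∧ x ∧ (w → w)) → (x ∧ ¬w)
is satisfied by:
  {w: False, x: False}
  {x: True, w: False}
  {w: True, x: False}


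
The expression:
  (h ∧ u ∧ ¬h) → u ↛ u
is always true.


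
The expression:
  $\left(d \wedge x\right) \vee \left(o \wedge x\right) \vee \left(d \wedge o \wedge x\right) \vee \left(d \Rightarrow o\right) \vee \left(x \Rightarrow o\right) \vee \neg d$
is always true.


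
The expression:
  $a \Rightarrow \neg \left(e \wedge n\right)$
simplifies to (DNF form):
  $\neg a \vee \neg e \vee \neg n$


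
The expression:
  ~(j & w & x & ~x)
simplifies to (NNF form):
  True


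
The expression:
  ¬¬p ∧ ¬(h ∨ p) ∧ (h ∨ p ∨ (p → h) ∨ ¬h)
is never true.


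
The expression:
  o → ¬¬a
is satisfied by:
  {a: True, o: False}
  {o: False, a: False}
  {o: True, a: True}


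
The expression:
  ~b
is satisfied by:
  {b: False}


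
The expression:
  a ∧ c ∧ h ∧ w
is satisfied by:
  {a: True, c: True, h: True, w: True}


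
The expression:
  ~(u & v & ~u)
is always true.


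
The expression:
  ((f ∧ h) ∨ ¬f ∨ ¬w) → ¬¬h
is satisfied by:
  {h: True, w: True, f: True}
  {h: True, w: True, f: False}
  {h: True, f: True, w: False}
  {h: True, f: False, w: False}
  {w: True, f: True, h: False}


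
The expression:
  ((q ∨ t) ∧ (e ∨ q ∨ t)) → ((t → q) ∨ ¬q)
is always true.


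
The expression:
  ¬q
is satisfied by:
  {q: False}


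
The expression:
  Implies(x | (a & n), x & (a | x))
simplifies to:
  x | ~a | ~n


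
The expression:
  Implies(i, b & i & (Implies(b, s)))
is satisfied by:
  {b: True, s: True, i: False}
  {b: True, s: False, i: False}
  {s: True, b: False, i: False}
  {b: False, s: False, i: False}
  {b: True, i: True, s: True}


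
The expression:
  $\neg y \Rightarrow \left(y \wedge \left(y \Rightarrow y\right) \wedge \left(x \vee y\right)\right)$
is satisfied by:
  {y: True}


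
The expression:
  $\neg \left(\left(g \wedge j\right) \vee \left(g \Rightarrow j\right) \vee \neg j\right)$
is never true.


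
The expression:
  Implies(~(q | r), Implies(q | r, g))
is always true.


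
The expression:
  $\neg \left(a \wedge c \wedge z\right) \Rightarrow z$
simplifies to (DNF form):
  $z$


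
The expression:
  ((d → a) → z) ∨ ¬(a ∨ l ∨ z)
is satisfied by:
  {d: True, z: True, a: False, l: False}
  {z: True, a: False, l: False, d: False}
  {d: True, z: True, l: True, a: False}
  {z: True, l: True, a: False, d: False}
  {z: True, d: True, a: True, l: False}
  {z: True, a: True, l: False, d: False}
  {d: True, z: True, l: True, a: True}
  {z: True, l: True, a: True, d: False}
  {d: True, a: False, l: False, z: False}
  {d: False, a: False, l: False, z: False}
  {d: True, l: True, a: False, z: False}


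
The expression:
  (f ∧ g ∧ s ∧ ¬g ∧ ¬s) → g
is always true.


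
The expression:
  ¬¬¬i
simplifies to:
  ¬i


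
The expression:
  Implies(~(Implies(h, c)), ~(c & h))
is always true.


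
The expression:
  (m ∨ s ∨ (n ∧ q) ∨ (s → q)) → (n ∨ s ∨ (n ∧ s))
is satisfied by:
  {n: True, s: True}
  {n: True, s: False}
  {s: True, n: False}


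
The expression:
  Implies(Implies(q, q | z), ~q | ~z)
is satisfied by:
  {q: False, z: False}
  {z: True, q: False}
  {q: True, z: False}


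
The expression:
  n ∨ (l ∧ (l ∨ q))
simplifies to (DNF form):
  l ∨ n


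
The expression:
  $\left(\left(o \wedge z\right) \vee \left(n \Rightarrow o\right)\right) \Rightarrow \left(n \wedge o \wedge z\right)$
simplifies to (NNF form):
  $n \wedge \left(z \vee \neg o\right)$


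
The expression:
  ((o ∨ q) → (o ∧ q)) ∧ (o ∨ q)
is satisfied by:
  {o: True, q: True}


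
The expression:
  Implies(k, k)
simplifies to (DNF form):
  True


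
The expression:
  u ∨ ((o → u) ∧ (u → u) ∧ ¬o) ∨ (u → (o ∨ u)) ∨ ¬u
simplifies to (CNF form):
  True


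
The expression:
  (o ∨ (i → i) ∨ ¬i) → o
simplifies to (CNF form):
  o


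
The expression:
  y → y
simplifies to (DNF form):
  True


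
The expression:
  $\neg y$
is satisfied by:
  {y: False}


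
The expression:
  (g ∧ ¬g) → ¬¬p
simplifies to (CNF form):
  True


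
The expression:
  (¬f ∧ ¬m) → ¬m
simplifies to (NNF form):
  True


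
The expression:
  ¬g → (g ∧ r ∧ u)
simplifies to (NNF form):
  g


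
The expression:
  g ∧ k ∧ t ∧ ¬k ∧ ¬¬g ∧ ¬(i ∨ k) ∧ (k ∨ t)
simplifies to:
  False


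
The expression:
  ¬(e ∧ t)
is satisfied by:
  {e: False, t: False}
  {t: True, e: False}
  {e: True, t: False}


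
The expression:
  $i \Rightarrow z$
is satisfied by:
  {z: True, i: False}
  {i: False, z: False}
  {i: True, z: True}


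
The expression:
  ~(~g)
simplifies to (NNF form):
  g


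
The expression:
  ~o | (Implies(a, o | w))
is always true.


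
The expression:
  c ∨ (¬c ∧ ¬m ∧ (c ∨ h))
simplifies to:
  c ∨ (h ∧ ¬m)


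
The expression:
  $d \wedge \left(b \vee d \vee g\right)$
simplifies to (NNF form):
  $d$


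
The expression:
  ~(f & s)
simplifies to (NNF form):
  ~f | ~s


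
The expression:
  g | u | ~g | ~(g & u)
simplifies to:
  True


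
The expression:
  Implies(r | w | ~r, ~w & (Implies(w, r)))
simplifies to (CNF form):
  ~w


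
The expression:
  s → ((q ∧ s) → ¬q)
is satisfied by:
  {s: False, q: False}
  {q: True, s: False}
  {s: True, q: False}


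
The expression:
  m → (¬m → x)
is always true.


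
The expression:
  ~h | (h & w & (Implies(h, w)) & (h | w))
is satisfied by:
  {w: True, h: False}
  {h: False, w: False}
  {h: True, w: True}


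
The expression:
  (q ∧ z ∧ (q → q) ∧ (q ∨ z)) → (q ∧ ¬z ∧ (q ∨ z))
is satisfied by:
  {q: False, z: False}
  {z: True, q: False}
  {q: True, z: False}


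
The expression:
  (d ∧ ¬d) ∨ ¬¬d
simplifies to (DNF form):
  d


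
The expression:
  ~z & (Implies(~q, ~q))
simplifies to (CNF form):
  ~z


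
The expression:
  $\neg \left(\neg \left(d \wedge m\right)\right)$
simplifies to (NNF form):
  $d \wedge m$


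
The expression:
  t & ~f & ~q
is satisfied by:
  {t: True, q: False, f: False}


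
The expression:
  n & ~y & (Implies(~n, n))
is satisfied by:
  {n: True, y: False}


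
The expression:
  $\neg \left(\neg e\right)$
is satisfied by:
  {e: True}


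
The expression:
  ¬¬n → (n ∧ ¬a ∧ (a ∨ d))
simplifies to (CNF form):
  (d ∨ ¬n) ∧ (¬a ∨ ¬n)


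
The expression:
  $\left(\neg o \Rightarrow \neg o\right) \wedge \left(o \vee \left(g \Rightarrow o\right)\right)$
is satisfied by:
  {o: True, g: False}
  {g: False, o: False}
  {g: True, o: True}


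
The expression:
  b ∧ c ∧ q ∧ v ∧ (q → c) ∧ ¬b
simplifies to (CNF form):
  False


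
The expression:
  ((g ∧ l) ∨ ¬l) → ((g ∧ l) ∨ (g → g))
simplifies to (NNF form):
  True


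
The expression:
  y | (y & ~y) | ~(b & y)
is always true.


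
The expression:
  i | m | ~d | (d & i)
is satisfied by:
  {i: True, m: True, d: False}
  {i: True, m: False, d: False}
  {m: True, i: False, d: False}
  {i: False, m: False, d: False}
  {i: True, d: True, m: True}
  {i: True, d: True, m: False}
  {d: True, m: True, i: False}


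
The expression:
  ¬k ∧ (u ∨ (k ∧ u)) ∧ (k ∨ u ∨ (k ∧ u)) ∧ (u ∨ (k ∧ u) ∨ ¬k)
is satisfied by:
  {u: True, k: False}


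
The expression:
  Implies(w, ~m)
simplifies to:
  ~m | ~w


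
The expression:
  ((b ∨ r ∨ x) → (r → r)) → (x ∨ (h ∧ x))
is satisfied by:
  {x: True}


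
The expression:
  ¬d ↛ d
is always true.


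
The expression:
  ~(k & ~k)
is always true.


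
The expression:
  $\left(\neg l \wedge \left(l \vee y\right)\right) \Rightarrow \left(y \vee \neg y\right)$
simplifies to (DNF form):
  $\text{True}$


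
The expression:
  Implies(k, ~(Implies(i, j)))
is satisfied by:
  {i: True, k: False, j: False}
  {i: False, k: False, j: False}
  {j: True, i: True, k: False}
  {j: True, i: False, k: False}
  {k: True, i: True, j: False}


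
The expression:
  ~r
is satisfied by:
  {r: False}


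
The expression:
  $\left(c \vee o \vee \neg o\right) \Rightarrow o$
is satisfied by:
  {o: True}


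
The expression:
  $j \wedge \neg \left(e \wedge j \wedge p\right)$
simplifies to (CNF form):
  $j \wedge \left(\neg e \vee \neg p\right)$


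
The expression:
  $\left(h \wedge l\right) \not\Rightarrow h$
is never true.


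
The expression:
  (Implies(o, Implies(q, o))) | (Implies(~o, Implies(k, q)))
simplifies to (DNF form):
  True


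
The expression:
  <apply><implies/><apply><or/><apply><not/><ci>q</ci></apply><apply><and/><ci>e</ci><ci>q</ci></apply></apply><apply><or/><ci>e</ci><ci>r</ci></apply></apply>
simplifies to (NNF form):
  <apply><or/><ci>e</ci><ci>q</ci><ci>r</ci></apply>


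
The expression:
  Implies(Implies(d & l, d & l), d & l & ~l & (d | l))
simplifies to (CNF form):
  False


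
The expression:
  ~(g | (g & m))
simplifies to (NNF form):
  ~g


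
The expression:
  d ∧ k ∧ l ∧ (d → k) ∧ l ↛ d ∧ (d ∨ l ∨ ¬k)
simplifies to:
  False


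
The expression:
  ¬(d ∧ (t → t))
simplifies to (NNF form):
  ¬d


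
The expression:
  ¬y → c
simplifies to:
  c ∨ y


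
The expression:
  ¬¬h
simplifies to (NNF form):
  h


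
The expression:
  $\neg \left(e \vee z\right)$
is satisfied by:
  {e: False, z: False}


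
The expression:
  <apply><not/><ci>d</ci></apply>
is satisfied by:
  {d: False}


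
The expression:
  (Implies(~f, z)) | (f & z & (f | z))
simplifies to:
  f | z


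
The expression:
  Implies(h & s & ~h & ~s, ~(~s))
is always true.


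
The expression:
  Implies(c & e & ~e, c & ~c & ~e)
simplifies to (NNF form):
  True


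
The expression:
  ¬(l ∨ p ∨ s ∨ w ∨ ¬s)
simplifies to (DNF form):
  False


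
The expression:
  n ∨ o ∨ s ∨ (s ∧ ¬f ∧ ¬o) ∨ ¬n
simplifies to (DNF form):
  True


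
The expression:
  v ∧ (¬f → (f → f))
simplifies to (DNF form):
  v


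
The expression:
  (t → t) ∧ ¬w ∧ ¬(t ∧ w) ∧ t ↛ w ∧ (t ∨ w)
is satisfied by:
  {t: True, w: False}


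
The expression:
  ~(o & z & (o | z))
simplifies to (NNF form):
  ~o | ~z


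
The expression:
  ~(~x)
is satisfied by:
  {x: True}


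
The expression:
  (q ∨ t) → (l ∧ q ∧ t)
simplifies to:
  (l ∨ ¬t) ∧ (q ∨ ¬t) ∧ (t ∨ ¬q)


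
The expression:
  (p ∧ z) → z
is always true.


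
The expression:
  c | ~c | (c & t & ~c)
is always true.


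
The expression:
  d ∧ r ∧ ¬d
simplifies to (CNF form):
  False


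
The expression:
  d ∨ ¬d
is always true.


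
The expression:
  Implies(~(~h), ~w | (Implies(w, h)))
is always true.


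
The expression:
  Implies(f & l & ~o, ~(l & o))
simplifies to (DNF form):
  True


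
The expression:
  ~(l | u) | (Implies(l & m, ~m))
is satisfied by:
  {l: False, m: False}
  {m: True, l: False}
  {l: True, m: False}


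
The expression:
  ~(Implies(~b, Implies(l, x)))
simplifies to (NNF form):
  l & ~b & ~x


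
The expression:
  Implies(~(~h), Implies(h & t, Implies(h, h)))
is always true.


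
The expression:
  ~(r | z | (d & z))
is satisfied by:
  {r: False, z: False}


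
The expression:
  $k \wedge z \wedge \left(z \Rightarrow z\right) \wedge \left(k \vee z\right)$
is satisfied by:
  {z: True, k: True}


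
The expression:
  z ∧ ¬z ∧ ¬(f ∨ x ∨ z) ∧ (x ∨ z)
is never true.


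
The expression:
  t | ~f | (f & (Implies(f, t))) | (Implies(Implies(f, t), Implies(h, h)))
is always true.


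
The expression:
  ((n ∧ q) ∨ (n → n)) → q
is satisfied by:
  {q: True}


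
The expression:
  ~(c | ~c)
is never true.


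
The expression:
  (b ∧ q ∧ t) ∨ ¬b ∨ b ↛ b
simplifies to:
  (q ∧ t) ∨ ¬b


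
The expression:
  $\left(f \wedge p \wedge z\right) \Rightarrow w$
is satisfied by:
  {w: True, p: False, z: False, f: False}
  {f: False, p: False, w: False, z: False}
  {f: True, w: True, p: False, z: False}
  {f: True, p: False, w: False, z: False}
  {z: True, w: True, f: False, p: False}
  {z: True, f: False, p: False, w: False}
  {z: True, f: True, w: True, p: False}
  {z: True, f: True, p: False, w: False}
  {w: True, p: True, z: False, f: False}
  {p: True, z: False, w: False, f: False}
  {f: True, p: True, w: True, z: False}
  {f: True, p: True, z: False, w: False}
  {w: True, p: True, z: True, f: False}
  {p: True, z: True, f: False, w: False}
  {f: True, p: True, z: True, w: True}


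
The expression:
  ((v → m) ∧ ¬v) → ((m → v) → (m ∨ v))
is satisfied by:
  {m: True, v: True}
  {m: True, v: False}
  {v: True, m: False}


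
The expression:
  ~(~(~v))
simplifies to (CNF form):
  ~v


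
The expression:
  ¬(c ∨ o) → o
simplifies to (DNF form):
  c ∨ o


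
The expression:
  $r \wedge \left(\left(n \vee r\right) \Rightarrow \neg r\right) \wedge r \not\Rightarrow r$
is never true.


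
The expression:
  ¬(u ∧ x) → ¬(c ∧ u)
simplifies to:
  x ∨ ¬c ∨ ¬u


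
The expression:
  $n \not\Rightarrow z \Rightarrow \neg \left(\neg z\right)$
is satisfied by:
  {z: True, n: False}
  {n: False, z: False}
  {n: True, z: True}


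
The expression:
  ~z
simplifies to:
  ~z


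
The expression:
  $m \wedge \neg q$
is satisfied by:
  {m: True, q: False}


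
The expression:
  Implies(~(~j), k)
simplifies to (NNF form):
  k | ~j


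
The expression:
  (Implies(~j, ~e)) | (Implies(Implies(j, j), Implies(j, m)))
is always true.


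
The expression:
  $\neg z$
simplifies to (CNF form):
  $\neg z$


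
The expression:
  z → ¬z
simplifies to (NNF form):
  ¬z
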